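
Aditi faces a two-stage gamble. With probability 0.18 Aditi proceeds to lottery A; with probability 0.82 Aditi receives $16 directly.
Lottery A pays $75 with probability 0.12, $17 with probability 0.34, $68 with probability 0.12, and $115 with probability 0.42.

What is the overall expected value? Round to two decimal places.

$25.94

EV(A) = 0.12 × 75 + 0.34 × 17 + 0.12 × 68 + 0.42 × 115 = 9 + 5.78 + 8.16 + 48.3 = 71.24
Branch B: 16 (certain)
Overall = 0.18 × 71.24 + 0.82 × 16 = 12.8232 + 13.12 = 25.9432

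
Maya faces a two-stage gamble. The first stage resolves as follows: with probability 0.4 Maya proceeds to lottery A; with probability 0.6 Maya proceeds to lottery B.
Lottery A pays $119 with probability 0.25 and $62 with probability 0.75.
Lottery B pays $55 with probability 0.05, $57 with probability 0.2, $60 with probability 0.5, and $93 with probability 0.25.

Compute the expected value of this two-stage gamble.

$70.94

EV(A) = 0.25 × 119 + 0.75 × 62 = 29.75 + 46.5 = 76.25
EV(B) = 0.05 × 55 + 0.2 × 57 + 0.5 × 60 + 0.25 × 93 = 2.75 + 11.4 + 30 + 23.25 = 67.4
Overall = 0.4 × 76.25 + 0.6 × 67.4 = 30.5 + 40.44 = 70.94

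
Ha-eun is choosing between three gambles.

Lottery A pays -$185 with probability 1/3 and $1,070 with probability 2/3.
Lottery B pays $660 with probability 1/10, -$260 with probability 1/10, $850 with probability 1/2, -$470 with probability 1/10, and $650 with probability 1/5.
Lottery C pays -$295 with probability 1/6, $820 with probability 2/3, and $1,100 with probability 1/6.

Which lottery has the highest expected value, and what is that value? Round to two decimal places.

Lottery C ($680.83)

Lottery A = 1/3 × (-185) + 2/3 × 1070 = -61.6667 + 713.3333 = 651.6667
Lottery B = 1/10 × 660 + 1/10 × (-260) + 1/2 × 850 + 1/10 × (-470) + 1/5 × 650 = 66 − 26 + 425 − 47 + 130 = 548
Lottery C = 1/6 × (-295) + 2/3 × 820 + 1/6 × 1100 = -49.1667 + 546.6667 + 183.3333 = 680.8333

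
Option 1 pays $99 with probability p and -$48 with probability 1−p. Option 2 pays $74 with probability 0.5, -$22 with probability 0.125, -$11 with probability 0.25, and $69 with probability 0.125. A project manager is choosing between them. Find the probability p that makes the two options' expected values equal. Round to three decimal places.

p = 0.599

EV(Option 2) = 0.5 × 74 + 0.125 × (-22) + 0.25 × (-11) + 0.125 × 69 = 37 − 2.75 − 2.75 + 8.625 = 40.125
p·99 + (1−p)·(-48) = 40.125
147p − 48 = 40.125
p = (40.125 + 48) / 147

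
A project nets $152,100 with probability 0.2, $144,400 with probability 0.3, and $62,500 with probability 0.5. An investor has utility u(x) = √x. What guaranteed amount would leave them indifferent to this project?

$100,489

E[u] = 0.2·√152100 + 0.3·√144400 + 0.5·√62500 = 0.2·390 + 0.3·380 + 0.5·250 = 317
CE = (317)² = 100489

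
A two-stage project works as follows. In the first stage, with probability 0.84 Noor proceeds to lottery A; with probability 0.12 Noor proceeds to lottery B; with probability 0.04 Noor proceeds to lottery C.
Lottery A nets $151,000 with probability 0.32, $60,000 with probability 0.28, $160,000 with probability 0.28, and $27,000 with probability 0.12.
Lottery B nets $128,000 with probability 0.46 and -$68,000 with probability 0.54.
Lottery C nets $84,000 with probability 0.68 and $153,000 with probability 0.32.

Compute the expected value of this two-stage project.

EV(A) = 0.32 × 151000 + 0.28 × 60000 + 0.28 × 160000 + 0.12 × 27000 = 48320 + 16800 + 44800 + 3240 = 113160
EV(B) = 0.46 × 128000 + 0.54 × (-68000) = 58880 − 36720 = 22160
EV(C) = 0.68 × 84000 + 0.32 × 153000 = 57120 + 48960 = 106080
Overall = 0.84 × 113160 + 0.12 × 22160 + 0.04 × 106080 = 95054.4 + 2659.2 + 4243.2 = 101956.8

$101,956.80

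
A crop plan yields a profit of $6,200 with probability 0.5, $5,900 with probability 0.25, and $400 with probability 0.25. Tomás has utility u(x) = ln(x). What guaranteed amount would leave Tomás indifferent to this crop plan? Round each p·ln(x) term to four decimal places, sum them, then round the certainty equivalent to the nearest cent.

E[u] = 0.5·ln(6200) + 0.25·ln(5900) + 0.25·ln(400) = 4.3662 + 2.1707 + 1.4979 = 8.0348
CE = e^8.0348 ≈ 3086.52

$3,086.52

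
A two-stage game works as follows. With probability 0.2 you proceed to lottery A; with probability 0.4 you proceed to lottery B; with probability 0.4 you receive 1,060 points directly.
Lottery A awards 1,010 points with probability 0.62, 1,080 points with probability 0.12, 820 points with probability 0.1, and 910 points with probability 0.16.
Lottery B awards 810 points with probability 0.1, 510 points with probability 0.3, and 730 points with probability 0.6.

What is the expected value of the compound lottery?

EV(A) = 0.62 × 1010 + 0.12 × 1080 + 0.1 × 820 + 0.16 × 910 = 626.2 + 129.6 + 82 + 145.6 = 983.4
EV(B) = 0.1 × 810 + 0.3 × 510 + 0.6 × 730 = 81 + 153 + 438 = 672
Branch C: 1060 (certain)
Overall = 0.2 × 983.4 + 0.4 × 672 + 0.4 × 1060 = 196.68 + 268.8 + 424 = 889.48

889.48 points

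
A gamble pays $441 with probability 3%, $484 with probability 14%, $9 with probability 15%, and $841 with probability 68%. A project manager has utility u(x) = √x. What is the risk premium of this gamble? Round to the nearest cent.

E[u] = 0.03·√441 + 0.14·√484 + 0.15·√9 + 0.68·√841 = 0.03·21 + 0.14·22 + 0.15·3 + 0.68·29 = 23.88
CE = (23.88)² = 570.2544
Risk premium = EV − CE = 654.22 − 570.2544 = 83.9656

$83.97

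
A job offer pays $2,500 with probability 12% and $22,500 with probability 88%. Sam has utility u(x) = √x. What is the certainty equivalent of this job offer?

E[u] = 0.12·√2500 + 0.88·√22500 = 0.12·50 + 0.88·150 = 138
CE = (138)² = 19044

$19,044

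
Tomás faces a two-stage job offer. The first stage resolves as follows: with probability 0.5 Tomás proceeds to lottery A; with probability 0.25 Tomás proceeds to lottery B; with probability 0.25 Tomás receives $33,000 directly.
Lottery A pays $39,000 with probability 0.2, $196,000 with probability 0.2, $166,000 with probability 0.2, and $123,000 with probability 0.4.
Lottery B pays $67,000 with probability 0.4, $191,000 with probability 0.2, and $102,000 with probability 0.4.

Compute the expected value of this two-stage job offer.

$99,400

EV(A) = 0.2 × 39000 + 0.2 × 196000 + 0.2 × 166000 + 0.4 × 123000 = 7800 + 39200 + 33200 + 49200 = 129400
EV(B) = 0.4 × 67000 + 0.2 × 191000 + 0.4 × 102000 = 26800 + 38200 + 40800 = 105800
Branch C: 33000 (certain)
Overall = 0.5 × 129400 + 0.25 × 105800 + 0.25 × 33000 = 64700 + 26450 + 8250 = 99400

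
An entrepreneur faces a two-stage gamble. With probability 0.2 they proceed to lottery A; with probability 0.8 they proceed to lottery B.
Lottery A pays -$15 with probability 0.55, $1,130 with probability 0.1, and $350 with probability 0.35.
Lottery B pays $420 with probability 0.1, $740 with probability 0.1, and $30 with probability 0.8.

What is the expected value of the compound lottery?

EV(A) = 0.55 × (-15) + 0.1 × 1130 + 0.35 × 350 = -8.25 + 113 + 122.5 = 227.25
EV(B) = 0.1 × 420 + 0.1 × 740 + 0.8 × 30 = 42 + 74 + 24 = 140
Overall = 0.2 × 227.25 + 0.8 × 140 = 45.45 + 112 = 157.45

$157.45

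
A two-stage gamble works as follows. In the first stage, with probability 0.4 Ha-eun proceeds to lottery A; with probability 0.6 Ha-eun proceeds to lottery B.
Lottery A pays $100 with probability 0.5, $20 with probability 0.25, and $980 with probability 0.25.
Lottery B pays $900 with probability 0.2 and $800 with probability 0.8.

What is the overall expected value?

EV(A) = 0.5 × 100 + 0.25 × 20 + 0.25 × 980 = 50 + 5 + 245 = 300
EV(B) = 0.2 × 900 + 0.8 × 800 = 180 + 640 = 820
Overall = 0.4 × 300 + 0.6 × 820 = 120 + 492 = 612

$612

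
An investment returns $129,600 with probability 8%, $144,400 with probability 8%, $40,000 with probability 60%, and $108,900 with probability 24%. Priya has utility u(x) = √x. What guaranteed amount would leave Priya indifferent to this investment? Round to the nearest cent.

E[u] = 0.08·√129600 + 0.08·√144400 + 0.6·√40000 + 0.24·√108900 = 0.08·360 + 0.08·380 + 0.6·200 + 0.24·330 = 258.4
CE = (258.4)² = 66770.56

$66,770.56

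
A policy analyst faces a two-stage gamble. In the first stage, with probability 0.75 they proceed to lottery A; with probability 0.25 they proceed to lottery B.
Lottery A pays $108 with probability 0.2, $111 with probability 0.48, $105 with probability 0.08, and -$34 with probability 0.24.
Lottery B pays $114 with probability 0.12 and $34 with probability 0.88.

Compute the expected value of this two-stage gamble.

$67.24

EV(A) = 0.2 × 108 + 0.48 × 111 + 0.08 × 105 + 0.24 × (-34) = 21.6 + 53.28 + 8.4 − 8.16 = 75.12
EV(B) = 0.12 × 114 + 0.88 × 34 = 13.68 + 29.92 = 43.6
Overall = 0.75 × 75.12 + 0.25 × 43.6 = 56.34 + 10.9 = 67.24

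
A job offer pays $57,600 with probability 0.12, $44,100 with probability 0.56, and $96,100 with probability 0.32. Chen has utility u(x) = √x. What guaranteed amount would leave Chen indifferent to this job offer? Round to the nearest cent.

$60,319.36

E[u] = 0.12·√57600 + 0.56·√44100 + 0.32·√96100 = 0.12·240 + 0.56·210 + 0.32·310 = 245.6
CE = (245.6)² = 60319.36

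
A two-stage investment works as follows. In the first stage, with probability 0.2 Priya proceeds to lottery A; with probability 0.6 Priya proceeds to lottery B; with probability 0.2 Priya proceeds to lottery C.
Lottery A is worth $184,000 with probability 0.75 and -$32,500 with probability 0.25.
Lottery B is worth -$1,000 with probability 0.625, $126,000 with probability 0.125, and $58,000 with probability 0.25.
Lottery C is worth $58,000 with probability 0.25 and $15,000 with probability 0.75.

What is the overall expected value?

EV(A) = 0.75 × 184000 + 0.25 × (-32500) = 138000 − 8125 = 129875
EV(B) = 0.625 × (-1000) + 0.125 × 126000 + 0.25 × 58000 = -625 + 15750 + 14500 = 29625
EV(C) = 0.25 × 58000 + 0.75 × 15000 = 14500 + 11250 = 25750
Overall = 0.2 × 129875 + 0.6 × 29625 + 0.2 × 25750 = 25975 + 17775 + 5150 = 48900

$48,900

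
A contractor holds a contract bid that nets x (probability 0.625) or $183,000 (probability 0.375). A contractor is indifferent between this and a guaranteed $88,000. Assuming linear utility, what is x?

0.625·x + 0.375·183000 = 88000
0.625·x = 88000 − 68625 = 19375
x = 19375 / 0.625 = 31000

x = $31,000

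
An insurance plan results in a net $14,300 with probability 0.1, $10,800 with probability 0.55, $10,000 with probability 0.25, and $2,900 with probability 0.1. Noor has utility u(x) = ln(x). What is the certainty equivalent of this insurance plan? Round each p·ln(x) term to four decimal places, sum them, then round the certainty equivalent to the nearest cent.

E[u] = 0.1·ln(14300) + 0.55·ln(10800) + 0.25·ln(10000) + 0.1·ln(2900) = 0.9568 + 5.1080 + 2.3026 + 0.7972 = 9.1646
CE = e^9.1646 ≈ 9552.90

$9,552.90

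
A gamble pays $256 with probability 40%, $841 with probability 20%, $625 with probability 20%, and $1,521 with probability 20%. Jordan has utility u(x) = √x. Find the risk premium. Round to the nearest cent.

$74.80

E[u] = 0.4·√256 + 0.2·√841 + 0.2·√625 + 0.2·√1521 = 0.4·16 + 0.2·29 + 0.2·25 + 0.2·39 = 25
CE = (25)² = 625
Risk premium = EV − CE = 699.8 − 625 = 74.8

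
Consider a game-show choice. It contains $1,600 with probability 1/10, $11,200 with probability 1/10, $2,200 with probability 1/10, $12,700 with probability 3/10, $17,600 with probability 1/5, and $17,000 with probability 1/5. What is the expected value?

EV = 1/10 × 1600 + 1/10 × 11200 + 1/10 × 2200 + 3/10 × 12700 + 1/5 × 17600 + 1/5 × 17000 = 160 + 1120 + 220 + 3810 + 3520 + 3400 = 12230

$12,230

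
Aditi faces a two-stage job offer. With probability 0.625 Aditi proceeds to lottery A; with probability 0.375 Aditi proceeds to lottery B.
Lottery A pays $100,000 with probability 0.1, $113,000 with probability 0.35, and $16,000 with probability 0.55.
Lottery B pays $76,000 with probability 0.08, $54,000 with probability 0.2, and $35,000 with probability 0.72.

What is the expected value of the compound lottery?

$52,248.75

EV(A) = 0.1 × 100000 + 0.35 × 113000 + 0.55 × 16000 = 10000 + 39550 + 8800 = 58350
EV(B) = 0.08 × 76000 + 0.2 × 54000 + 0.72 × 35000 = 6080 + 10800 + 25200 = 42080
Overall = 0.625 × 58350 + 0.375 × 42080 = 36468.75 + 15780 = 52248.75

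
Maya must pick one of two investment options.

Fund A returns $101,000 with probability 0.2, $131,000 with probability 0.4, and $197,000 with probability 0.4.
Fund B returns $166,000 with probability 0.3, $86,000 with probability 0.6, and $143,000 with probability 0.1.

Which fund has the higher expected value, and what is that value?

Fund A ($151,400)

Fund A = 0.2 × 101000 + 0.4 × 131000 + 0.4 × 197000 = 20200 + 52400 + 78800 = 151400
Fund B = 0.3 × 166000 + 0.6 × 86000 + 0.1 × 143000 = 49800 + 51600 + 14300 = 115700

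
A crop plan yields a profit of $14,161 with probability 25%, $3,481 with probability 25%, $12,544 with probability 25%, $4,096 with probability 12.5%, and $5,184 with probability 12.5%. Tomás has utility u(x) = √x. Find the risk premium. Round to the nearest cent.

E[u] = 0.25·√14161 + 0.25·√3481 + 0.25·√12544 + 0.125·√4096 + 0.125·√5184 = 0.25·119 + 0.25·59 + 0.25·112 + 0.125·64 + 0.125·72 = 89.5
CE = (89.5)² = 8010.25
Risk premium = EV − CE = 8706.5 − 8010.25 = 696.25

$696.25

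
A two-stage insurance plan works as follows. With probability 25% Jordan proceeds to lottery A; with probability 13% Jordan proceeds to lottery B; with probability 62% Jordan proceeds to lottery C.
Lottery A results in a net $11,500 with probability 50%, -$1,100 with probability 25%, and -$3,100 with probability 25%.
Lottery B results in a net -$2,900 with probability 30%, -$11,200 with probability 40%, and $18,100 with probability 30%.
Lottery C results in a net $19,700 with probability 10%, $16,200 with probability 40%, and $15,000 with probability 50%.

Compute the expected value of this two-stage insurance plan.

EV(A) = 0.5 × 11500 + 0.25 × (-1100) + 0.25 × (-3100) = 5750 − 275 − 775 = 4700
EV(B) = 0.3 × (-2900) + 0.4 × (-11200) + 0.3 × 18100 = -870 − 4480 + 5430 = 80
EV(C) = 0.1 × 19700 + 0.4 × 16200 + 0.5 × 15000 = 1970 + 6480 + 7500 = 15950
Overall = 0.25 × 4700 + 0.13 × 80 + 0.62 × 15950 = 1175 + 10.4 + 9889 = 11074.4

$11,074.40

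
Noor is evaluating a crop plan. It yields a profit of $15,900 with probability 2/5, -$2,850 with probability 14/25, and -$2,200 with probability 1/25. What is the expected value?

$4,676

EV = 2/5 × 15900 + 14/25 × (-2850) + 1/25 × (-2200) = 6360 − 1596 − 88 = 4676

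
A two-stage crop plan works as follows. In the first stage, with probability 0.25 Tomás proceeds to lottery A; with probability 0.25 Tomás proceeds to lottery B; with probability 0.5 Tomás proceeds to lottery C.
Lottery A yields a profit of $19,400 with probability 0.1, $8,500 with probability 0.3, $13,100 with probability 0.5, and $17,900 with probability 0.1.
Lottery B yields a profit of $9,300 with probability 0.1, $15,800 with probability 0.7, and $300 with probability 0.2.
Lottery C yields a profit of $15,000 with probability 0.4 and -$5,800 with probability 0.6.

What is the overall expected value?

$7,480

EV(A) = 0.1 × 19400 + 0.3 × 8500 + 0.5 × 13100 + 0.1 × 17900 = 1940 + 2550 + 6550 + 1790 = 12830
EV(B) = 0.1 × 9300 + 0.7 × 15800 + 0.2 × 300 = 930 + 11060 + 60 = 12050
EV(C) = 0.4 × 15000 + 0.6 × (-5800) = 6000 − 3480 = 2520
Overall = 0.25 × 12830 + 0.25 × 12050 + 0.5 × 2520 = 3207.5 + 3012.5 + 1260 = 7480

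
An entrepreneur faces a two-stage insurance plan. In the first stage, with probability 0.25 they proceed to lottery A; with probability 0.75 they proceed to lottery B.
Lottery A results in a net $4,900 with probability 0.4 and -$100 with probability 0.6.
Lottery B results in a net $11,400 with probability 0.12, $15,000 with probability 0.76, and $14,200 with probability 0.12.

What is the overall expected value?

$11,329

EV(A) = 0.4 × 4900 + 0.6 × (-100) = 1960 − 60 = 1900
EV(B) = 0.12 × 11400 + 0.76 × 15000 + 0.12 × 14200 = 1368 + 11400 + 1704 = 14472
Overall = 0.25 × 1900 + 0.75 × 14472 = 475 + 10854 = 11329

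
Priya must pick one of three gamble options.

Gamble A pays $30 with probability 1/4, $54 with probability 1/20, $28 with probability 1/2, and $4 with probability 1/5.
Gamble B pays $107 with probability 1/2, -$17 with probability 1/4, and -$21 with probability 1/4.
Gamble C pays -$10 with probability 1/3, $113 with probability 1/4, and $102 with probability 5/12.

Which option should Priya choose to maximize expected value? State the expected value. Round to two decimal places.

Gamble C ($67.42)

Gamble A = 1/4 × 30 + 1/20 × 54 + 1/2 × 28 + 1/5 × 4 = 7.5 + 2.7 + 14 + 0.8 = 25
Gamble B = 1/2 × 107 + 1/4 × (-17) + 1/4 × (-21) = 53.5 − 4.25 − 5.25 = 44
Gamble C = 1/3 × (-10) + 1/4 × 113 + 5/12 × 102 = -3.3333 + 28.25 + 42.5 = 67.4167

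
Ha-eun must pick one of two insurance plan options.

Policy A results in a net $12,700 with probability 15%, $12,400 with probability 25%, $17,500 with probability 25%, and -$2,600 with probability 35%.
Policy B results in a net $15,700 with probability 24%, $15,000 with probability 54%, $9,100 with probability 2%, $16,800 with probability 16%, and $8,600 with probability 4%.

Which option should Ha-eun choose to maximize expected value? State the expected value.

Policy A = 0.15 × 12700 + 0.25 × 12400 + 0.25 × 17500 + 0.35 × (-2600) = 1905 + 3100 + 4375 − 910 = 8470
Policy B = 0.24 × 15700 + 0.54 × 15000 + 0.02 × 9100 + 0.16 × 16800 + 0.04 × 8600 = 3768 + 8100 + 182 + 2688 + 344 = 15082

Policy B ($15,082)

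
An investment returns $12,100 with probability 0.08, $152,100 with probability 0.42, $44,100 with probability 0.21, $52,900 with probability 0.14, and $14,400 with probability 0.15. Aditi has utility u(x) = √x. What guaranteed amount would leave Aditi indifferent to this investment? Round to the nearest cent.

E[u] = 0.08·√12100 + 0.42·√152100 + 0.21·√44100 + 0.14·√52900 + 0.15·√14400 = 0.08·110 + 0.42·390 + 0.21·210 + 0.14·230 + 0.15·120 = 266.9
CE = (266.9)² = 71235.61

$71,235.61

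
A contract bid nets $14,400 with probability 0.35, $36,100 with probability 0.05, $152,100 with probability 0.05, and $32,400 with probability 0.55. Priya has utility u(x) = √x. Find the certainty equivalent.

E[u] = 0.35·√14400 + 0.05·√36100 + 0.05·√152100 + 0.55·√32400 = 0.35·120 + 0.05·190 + 0.05·390 + 0.55·180 = 170
CE = (170)² = 28900

$28,900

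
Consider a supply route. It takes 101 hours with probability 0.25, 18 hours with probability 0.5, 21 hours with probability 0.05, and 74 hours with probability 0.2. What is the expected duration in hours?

EV = 0.25 × 101 + 0.5 × 18 + 0.05 × 21 + 0.2 × 74 = 25.25 + 9 + 1.05 + 14.8 = 50.1

50.1 hours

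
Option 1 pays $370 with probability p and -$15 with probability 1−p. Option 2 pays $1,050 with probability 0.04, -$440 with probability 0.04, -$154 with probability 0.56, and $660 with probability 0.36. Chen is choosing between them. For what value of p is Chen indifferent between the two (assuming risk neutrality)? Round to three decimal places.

p = 0.495

EV(Option 2) = 0.04 × 1050 + 0.04 × (-440) + 0.56 × (-154) + 0.36 × 660 = 42 − 17.6 − 86.24 + 237.6 = 175.76
p·370 + (1−p)·(-15) = 175.76
385p − 15 = 175.76
p = (175.76 + 15) / 385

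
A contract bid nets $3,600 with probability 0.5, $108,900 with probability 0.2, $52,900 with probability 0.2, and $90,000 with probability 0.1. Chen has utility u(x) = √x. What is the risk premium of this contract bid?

$13,576

E[u] = 0.5·√3600 + 0.2·√108900 + 0.2·√52900 + 0.1·√90000 = 0.5·60 + 0.2·330 + 0.2·230 + 0.1·300 = 172
CE = (172)² = 29584
Risk premium = EV − CE = 43160 − 29584 = 13576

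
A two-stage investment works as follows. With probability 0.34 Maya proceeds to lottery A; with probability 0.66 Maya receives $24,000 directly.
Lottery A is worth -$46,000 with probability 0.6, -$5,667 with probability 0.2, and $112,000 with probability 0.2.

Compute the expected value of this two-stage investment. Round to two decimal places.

$13,686.64

EV(A) = 0.6 × (-46000) + 0.2 × (-5667) + 0.2 × 112000 = -27600 − 1133.4 + 22400 = -6333.4
Branch B: 24000 (certain)
Overall = 0.34 × (-6333.4) + 0.66 × 24000 = -2153.356 + 15840 = 13686.644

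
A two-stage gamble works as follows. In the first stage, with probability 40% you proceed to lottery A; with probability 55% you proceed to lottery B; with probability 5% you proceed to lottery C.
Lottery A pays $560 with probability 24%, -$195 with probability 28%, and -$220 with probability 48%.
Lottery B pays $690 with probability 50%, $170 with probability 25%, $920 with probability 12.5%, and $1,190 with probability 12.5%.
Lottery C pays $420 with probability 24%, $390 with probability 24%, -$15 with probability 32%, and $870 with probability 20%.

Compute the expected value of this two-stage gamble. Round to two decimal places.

EV(A) = 0.24 × 560 + 0.28 × (-195) + 0.48 × (-220) = 134.4 − 54.6 − 105.6 = -25.8
EV(B) = 0.5 × 690 + 0.25 × 170 + 0.125 × 920 + 0.125 × 1190 = 345 + 42.5 + 115 + 148.75 = 651.25
EV(C) = 0.24 × 420 + 0.24 × 390 + 0.32 × (-15) + 0.2 × 870 = 100.8 + 93.6 − 4.8 + 174 = 363.6
Overall = 0.4 × (-25.8) + 0.55 × 651.25 + 0.05 × 363.6 = -10.32 + 358.1875 + 18.18 = 366.0475

$366.05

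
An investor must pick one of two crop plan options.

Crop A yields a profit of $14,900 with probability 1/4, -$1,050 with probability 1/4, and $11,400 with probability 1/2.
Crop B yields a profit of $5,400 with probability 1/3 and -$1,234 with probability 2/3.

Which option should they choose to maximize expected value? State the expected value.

Crop A = 1/4 × 14900 + 1/4 × (-1050) + 1/2 × 11400 = 3725 − 262.5 + 5700 = 9162.5
Crop B = 1/3 × 5400 + 2/3 × (-1234) = 1800 − 822.6667 = 977.3333

Crop A ($9,162.50)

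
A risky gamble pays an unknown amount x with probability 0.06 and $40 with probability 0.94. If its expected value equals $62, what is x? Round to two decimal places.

x = $406.67

0.06·x + 0.94·40 = 62
0.06·x = 62 − 37.6 = 24.4
x = 24.4 / 0.06 = 406.6667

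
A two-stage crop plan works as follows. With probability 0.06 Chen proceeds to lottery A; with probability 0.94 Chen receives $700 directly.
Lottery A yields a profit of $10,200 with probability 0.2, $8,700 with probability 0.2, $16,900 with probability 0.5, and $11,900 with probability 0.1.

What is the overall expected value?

$1,463.20

EV(A) = 0.2 × 10200 + 0.2 × 8700 + 0.5 × 16900 + 0.1 × 11900 = 2040 + 1740 + 8450 + 1190 = 13420
Branch B: 700 (certain)
Overall = 0.06 × 13420 + 0.94 × 700 = 805.2 + 658 = 1463.2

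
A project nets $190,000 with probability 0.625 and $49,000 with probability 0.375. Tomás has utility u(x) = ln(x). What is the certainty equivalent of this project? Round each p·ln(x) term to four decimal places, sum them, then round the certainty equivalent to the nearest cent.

$114,290.64

E[u] = 0.625·ln(190000) + 0.375·ln(49000) = 7.5967 + 4.0498 = 11.6465
CE = e^11.6465 ≈ 114290.64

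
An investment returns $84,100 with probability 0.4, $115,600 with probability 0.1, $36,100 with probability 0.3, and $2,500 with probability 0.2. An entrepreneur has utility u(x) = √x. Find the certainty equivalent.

$47,089

E[u] = 0.4·√84100 + 0.1·√115600 + 0.3·√36100 + 0.2·√2500 = 0.4·290 + 0.1·340 + 0.3·190 + 0.2·50 = 217
CE = (217)² = 47089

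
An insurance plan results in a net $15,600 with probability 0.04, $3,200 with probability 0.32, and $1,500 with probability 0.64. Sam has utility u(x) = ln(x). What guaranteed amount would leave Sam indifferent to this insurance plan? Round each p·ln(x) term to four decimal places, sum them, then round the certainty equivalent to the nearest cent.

E[u] = 0.04·ln(15600) + 0.32·ln(3200) + 0.64·ln(1500) = 0.3862 + 2.5827 + 4.6805 = 7.6494
CE = e^7.6494 ≈ 2099.39

$2,099.39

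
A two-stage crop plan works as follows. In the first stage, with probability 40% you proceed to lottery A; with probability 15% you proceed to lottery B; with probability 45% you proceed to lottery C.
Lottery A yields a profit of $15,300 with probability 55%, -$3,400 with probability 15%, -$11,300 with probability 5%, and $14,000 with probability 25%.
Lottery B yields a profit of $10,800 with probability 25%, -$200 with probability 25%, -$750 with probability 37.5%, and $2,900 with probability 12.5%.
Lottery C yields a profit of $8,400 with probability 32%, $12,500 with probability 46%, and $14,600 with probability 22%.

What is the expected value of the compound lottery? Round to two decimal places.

$9,988.19

EV(A) = 0.55 × 15300 + 0.15 × (-3400) + 0.05 × (-11300) + 0.25 × 14000 = 8415 − 510 − 565 + 3500 = 10840
EV(B) = 0.25 × 10800 + 0.25 × (-200) + 0.375 × (-750) + 0.125 × 2900 = 2700 − 50 − 281.25 + 362.5 = 2731.25
EV(C) = 0.32 × 8400 + 0.46 × 12500 + 0.22 × 14600 = 2688 + 5750 + 3212 = 11650
Overall = 0.4 × 10840 + 0.15 × 2731.25 + 0.45 × 11650 = 4336 + 409.6875 + 5242.5 = 9988.1875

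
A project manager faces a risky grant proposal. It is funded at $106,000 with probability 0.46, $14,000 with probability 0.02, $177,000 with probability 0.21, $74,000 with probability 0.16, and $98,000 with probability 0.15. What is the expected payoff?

$112,750

EV = 0.46 × 106000 + 0.02 × 14000 + 0.21 × 177000 + 0.16 × 74000 + 0.15 × 98000 = 48760 + 280 + 37170 + 11840 + 14700 = 112750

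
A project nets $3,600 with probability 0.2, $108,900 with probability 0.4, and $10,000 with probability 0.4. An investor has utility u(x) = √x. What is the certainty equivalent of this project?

$33,856

E[u] = 0.2·√3600 + 0.4·√108900 + 0.4·√10000 = 0.2·60 + 0.4·330 + 0.4·100 = 184
CE = (184)² = 33856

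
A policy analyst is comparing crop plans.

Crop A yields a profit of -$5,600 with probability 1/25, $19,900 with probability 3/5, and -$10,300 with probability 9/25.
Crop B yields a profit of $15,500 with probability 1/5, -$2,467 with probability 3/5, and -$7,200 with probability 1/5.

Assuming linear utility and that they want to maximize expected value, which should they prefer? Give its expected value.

Crop A ($8,008)

Crop A = 1/25 × (-5600) + 3/5 × 19900 + 9/25 × (-10300) = -224 + 11940 − 3708 = 8008
Crop B = 1/5 × 15500 + 3/5 × (-2467) + 1/5 × (-7200) = 3100 − 1480.2 − 1440 = 179.8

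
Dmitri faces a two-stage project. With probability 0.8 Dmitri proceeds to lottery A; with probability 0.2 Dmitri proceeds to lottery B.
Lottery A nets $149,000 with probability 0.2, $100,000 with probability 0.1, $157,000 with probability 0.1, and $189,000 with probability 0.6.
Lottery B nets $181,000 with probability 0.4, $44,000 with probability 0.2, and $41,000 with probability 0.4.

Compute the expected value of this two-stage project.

$154,640

EV(A) = 0.2 × 149000 + 0.1 × 100000 + 0.1 × 157000 + 0.6 × 189000 = 29800 + 10000 + 15700 + 113400 = 168900
EV(B) = 0.4 × 181000 + 0.2 × 44000 + 0.4 × 41000 = 72400 + 8800 + 16400 = 97600
Overall = 0.8 × 168900 + 0.2 × 97600 = 135120 + 19520 = 154640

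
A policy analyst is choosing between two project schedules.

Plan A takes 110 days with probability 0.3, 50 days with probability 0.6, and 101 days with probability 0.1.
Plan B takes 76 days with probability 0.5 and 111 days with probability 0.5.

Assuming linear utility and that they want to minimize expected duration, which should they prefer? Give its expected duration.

Plan A = 0.3 × 110 + 0.6 × 50 + 0.1 × 101 = 33 + 30 + 10.1 = 73.1
Plan B = 0.5 × 76 + 0.5 × 111 = 38 + 55.5 = 93.5

Plan A (73.1 days)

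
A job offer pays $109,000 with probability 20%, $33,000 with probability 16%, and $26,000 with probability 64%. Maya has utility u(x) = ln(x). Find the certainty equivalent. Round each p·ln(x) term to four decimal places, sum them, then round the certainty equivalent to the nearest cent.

$35,975.74

E[u] = 0.2·ln(109000) + 0.16·ln(33000) + 0.64·ln(26000) = 2.3198 + 1.6647 + 6.5061 = 10.4906
CE = e^10.4906 ≈ 35975.74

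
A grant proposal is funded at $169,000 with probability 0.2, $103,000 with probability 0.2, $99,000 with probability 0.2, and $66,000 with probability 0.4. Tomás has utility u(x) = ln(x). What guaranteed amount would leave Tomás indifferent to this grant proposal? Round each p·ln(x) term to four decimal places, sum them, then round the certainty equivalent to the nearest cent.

$94,428.67

E[u] = 0.2·ln(169000) + 0.2·ln(103000) + 0.2·ln(99000) + 0.4·ln(66000) = 2.4075 + 2.3085 + 2.3006 + 4.4390 = 11.4556
CE = e^11.4556 ≈ 94428.67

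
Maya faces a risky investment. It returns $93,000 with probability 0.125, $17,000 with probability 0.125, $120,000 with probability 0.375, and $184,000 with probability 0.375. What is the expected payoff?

$127,750

EV = 0.125 × 93000 + 0.125 × 17000 + 0.375 × 120000 + 0.375 × 184000 = 11625 + 2125 + 45000 + 69000 = 127750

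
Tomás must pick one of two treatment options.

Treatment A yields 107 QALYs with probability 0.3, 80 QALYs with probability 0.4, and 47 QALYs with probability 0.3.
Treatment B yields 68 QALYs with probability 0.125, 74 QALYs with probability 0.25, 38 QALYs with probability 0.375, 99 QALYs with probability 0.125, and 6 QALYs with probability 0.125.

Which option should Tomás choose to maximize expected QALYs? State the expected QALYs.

Treatment A = 0.3 × 107 + 0.4 × 80 + 0.3 × 47 = 32.1 + 32 + 14.1 = 78.2
Treatment B = 0.125 × 68 + 0.25 × 74 + 0.375 × 38 + 0.125 × 99 + 0.125 × 6 = 8.5 + 18.5 + 14.25 + 12.375 + 0.75 = 54.375

Treatment A (78.2 QALYs)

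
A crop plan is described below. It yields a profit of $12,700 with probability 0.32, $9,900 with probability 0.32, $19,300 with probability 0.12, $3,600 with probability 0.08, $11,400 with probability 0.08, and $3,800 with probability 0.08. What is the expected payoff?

$11,052

EV = 0.32 × 12700 + 0.32 × 9900 + 0.12 × 19300 + 0.08 × 3600 + 0.08 × 11400 + 0.08 × 3800 = 4064 + 3168 + 2316 + 288 + 912 + 304 = 11052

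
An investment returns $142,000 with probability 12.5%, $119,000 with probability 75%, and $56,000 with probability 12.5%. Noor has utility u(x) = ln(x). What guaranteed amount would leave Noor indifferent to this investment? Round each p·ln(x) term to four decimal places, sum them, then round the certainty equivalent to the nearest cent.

E[u] = 0.125·ln(142000) + 0.75·ln(119000) + 0.125·ln(56000) = 1.4829 + 8.7652 + 1.3666 = 11.6147
CE = e^11.6147 ≈ 110713.38

$110,713.38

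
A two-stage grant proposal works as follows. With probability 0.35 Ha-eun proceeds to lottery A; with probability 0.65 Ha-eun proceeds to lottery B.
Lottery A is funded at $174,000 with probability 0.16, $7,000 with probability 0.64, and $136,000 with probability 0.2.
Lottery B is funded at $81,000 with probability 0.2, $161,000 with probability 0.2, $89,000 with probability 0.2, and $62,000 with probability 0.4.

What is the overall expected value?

EV(A) = 0.16 × 174000 + 0.64 × 7000 + 0.2 × 136000 = 27840 + 4480 + 27200 = 59520
EV(B) = 0.2 × 81000 + 0.2 × 161000 + 0.2 × 89000 + 0.4 × 62000 = 16200 + 32200 + 17800 + 24800 = 91000
Overall = 0.35 × 59520 + 0.65 × 91000 = 20832 + 59150 = 79982

$79,982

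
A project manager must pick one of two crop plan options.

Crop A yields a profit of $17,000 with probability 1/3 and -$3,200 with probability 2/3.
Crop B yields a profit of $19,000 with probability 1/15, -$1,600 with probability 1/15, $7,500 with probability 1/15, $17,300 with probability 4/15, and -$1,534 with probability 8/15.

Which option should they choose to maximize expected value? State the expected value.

Crop B ($5,455.20)

Crop A = 1/3 × 17000 + 2/3 × (-3200) = 5666.6667 − 2133.3333 = 3533.3333
Crop B = 1/15 × 19000 + 1/15 × (-1600) + 1/15 × 7500 + 4/15 × 17300 + 8/15 × (-1534) = 1266.6667 − 106.6667 + 500 + 4613.3333 − 818.1333 = 5455.2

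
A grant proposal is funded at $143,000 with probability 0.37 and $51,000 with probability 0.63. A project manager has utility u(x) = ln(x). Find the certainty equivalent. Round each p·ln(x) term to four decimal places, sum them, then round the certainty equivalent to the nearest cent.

$74,682.42

E[u] = 0.37·ln(143000) + 0.63·ln(51000) = 4.3921 + 6.8289 = 11.2210
CE = e^11.2210 ≈ 74682.42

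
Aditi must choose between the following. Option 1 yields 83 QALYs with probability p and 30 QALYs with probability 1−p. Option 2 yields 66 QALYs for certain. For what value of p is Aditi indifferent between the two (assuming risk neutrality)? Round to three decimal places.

p = 0.679

p·83 + (1−p)·30 = 66
53p + 30 = 66
p = (66 − 30) / 53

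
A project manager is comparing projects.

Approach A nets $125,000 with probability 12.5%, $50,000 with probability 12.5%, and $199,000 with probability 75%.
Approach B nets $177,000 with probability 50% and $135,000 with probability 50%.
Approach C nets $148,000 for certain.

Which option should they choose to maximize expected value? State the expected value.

Approach A = 0.125 × 125000 + 0.125 × 50000 + 0.75 × 199000 = 15625 + 6250 + 149250 = 171125
Approach B = 0.5 × 177000 + 0.5 × 135000 = 88500 + 67500 = 156000
Approach C: 148000 (certain)

Approach A ($171,125)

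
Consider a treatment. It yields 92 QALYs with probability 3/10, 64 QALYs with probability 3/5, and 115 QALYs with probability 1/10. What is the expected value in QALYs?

77.5 QALYs

EV = 3/10 × 92 + 3/5 × 64 + 1/10 × 115 = 27.6 + 38.4 + 11.5 = 77.5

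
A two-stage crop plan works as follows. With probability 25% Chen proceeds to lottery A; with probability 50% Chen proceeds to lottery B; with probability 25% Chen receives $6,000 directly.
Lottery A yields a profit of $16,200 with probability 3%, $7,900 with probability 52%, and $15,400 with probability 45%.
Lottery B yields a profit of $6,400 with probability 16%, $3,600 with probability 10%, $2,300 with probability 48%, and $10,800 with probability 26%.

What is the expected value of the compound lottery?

$7,029

EV(A) = 0.03 × 16200 + 0.52 × 7900 + 0.45 × 15400 = 486 + 4108 + 6930 = 11524
EV(B) = 0.16 × 6400 + 0.1 × 3600 + 0.48 × 2300 + 0.26 × 10800 = 1024 + 360 + 1104 + 2808 = 5296
Branch C: 6000 (certain)
Overall = 0.25 × 11524 + 0.5 × 5296 + 0.25 × 6000 = 2881 + 2648 + 1500 = 7029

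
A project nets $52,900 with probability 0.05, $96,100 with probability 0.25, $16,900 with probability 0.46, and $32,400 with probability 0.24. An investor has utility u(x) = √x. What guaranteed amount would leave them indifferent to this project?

E[u] = 0.05·√52900 + 0.25·√96100 + 0.46·√16900 + 0.24·√32400 = 0.05·230 + 0.25·310 + 0.46·130 + 0.24·180 = 192
CE = (192)² = 36864

$36,864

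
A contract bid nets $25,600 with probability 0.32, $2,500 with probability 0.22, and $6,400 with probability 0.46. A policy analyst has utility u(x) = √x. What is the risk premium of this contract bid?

$1,885

E[u] = 0.32·√25600 + 0.22·√2500 + 0.46·√6400 = 0.32·160 + 0.22·50 + 0.46·80 = 99
CE = (99)² = 9801
Risk premium = EV − CE = 11686 − 9801 = 1885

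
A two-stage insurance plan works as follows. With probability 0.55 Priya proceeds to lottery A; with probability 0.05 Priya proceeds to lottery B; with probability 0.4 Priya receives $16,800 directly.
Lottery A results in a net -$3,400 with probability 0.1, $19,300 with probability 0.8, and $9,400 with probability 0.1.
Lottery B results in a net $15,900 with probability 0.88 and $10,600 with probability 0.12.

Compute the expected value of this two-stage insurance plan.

EV(A) = 0.1 × (-3400) + 0.8 × 19300 + 0.1 × 9400 = -340 + 15440 + 940 = 16040
EV(B) = 0.88 × 15900 + 0.12 × 10600 = 13992 + 1272 = 15264
Branch C: 16800 (certain)
Overall = 0.55 × 16040 + 0.05 × 15264 + 0.4 × 16800 = 8822 + 763.2 + 6720 = 16305.2

$16,305.20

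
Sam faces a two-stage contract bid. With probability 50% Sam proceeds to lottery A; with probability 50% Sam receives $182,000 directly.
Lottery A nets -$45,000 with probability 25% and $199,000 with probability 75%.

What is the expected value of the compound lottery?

EV(A) = 0.25 × (-45000) + 0.75 × 199000 = -11250 + 149250 = 138000
Branch B: 182000 (certain)
Overall = 0.5 × 138000 + 0.5 × 182000 = 69000 + 91000 = 160000

$160,000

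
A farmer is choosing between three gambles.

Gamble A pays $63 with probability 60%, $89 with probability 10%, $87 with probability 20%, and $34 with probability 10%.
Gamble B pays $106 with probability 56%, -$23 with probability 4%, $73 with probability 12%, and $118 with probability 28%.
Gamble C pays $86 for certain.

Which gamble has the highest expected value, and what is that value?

Gamble B ($100.24)

Gamble A = 0.6 × 63 + 0.1 × 89 + 0.2 × 87 + 0.1 × 34 = 37.8 + 8.9 + 17.4 + 3.4 = 67.5
Gamble B = 0.56 × 106 + 0.04 × (-23) + 0.12 × 73 + 0.28 × 118 = 59.36 − 0.92 + 8.76 + 33.04 = 100.24
Gamble C: 86 (certain)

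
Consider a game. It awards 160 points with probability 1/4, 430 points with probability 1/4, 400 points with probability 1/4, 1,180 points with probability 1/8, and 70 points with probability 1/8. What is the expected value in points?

403.75 points

EV = 1/4 × 160 + 1/4 × 430 + 1/4 × 400 + 1/8 × 1180 + 1/8 × 70 = 40 + 107.5 + 100 + 147.5 + 8.75 = 403.75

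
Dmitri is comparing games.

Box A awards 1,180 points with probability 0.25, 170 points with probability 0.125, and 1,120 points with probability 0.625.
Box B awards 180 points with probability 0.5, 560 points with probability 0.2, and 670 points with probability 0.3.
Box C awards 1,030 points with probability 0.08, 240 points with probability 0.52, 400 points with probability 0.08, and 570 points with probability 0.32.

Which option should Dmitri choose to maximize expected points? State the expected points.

Box A (1016.25 points)

Box A = 0.25 × 1180 + 0.125 × 170 + 0.625 × 1120 = 295 + 21.25 + 700 = 1016.25
Box B = 0.5 × 180 + 0.2 × 560 + 0.3 × 670 = 90 + 112 + 201 = 403
Box C = 0.08 × 1030 + 0.52 × 240 + 0.08 × 400 + 0.32 × 570 = 82.4 + 124.8 + 32 + 182.4 = 421.6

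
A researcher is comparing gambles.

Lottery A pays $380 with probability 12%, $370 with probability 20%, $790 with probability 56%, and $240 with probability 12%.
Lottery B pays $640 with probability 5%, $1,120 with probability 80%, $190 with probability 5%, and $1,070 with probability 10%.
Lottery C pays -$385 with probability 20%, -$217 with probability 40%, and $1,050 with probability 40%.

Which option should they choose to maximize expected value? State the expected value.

Lottery A = 0.12 × 380 + 0.2 × 370 + 0.56 × 790 + 0.12 × 240 = 45.6 + 74 + 442.4 + 28.8 = 590.8
Lottery B = 0.05 × 640 + 0.8 × 1120 + 0.05 × 190 + 0.1 × 1070 = 32 + 896 + 9.5 + 107 = 1044.5
Lottery C = 0.2 × (-385) + 0.4 × (-217) + 0.4 × 1050 = -77 − 86.8 + 420 = 256.2

Lottery B ($1,044.50)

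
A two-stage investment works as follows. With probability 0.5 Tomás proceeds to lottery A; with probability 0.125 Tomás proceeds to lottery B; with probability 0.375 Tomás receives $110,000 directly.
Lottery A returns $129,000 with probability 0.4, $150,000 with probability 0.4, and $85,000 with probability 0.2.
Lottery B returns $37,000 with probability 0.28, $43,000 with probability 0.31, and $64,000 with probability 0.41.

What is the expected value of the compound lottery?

EV(A) = 0.4 × 129000 + 0.4 × 150000 + 0.2 × 85000 = 51600 + 60000 + 17000 = 128600
EV(B) = 0.28 × 37000 + 0.31 × 43000 + 0.41 × 64000 = 10360 + 13330 + 26240 = 49930
Branch C: 110000 (certain)
Overall = 0.5 × 128600 + 0.125 × 49930 + 0.375 × 110000 = 64300 + 6241.25 + 41250 = 111791.25

$111,791.25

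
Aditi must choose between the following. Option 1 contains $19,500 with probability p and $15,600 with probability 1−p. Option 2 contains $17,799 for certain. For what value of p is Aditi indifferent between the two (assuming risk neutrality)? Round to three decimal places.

p·19500 + (1−p)·15600 = 17799
3900p + 15600 = 17799
p = (17799 − 15600) / 3900

p = 0.564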